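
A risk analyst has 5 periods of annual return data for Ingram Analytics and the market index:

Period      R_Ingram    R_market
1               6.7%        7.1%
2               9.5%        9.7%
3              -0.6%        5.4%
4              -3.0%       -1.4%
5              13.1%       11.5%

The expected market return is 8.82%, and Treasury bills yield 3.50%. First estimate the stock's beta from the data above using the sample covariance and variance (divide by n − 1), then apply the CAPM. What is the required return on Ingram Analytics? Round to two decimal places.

10.22%

Mean R_i = (6.7 + 9.5 − 0.6 − 3.0 + 13.1) / 5 = 5.1400%
Mean R_m = (7.1 + 9.7 + 5.4 − 1.4 + 11.5) / 5 = 6.4600%
Σ(R_i − R̄_i)(R_m − R̄_m) = 125.3080  ⇒  Cov = 125.3080 / 4 = 31.3270
Σ(R_m − R̄_m)² = 99.2120  ⇒  Var(R_m) = 99.2120 / 4 = 24.8030
β = Cov / Var(R_m) = 31.3270 / 24.8030 = 1.2630
MRP = 8.82% − 3.50% = 5.32%
E(R) = R_f + β × MRP = 3.50% + 1.2630 × 5.32% = 10.22%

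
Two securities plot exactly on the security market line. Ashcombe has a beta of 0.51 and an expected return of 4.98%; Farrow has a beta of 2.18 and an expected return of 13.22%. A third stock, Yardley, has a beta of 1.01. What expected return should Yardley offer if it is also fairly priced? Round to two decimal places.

7.45%

MRP (SML slope) = (13.22% − 4.98%) / (2.18 − 0.51) = 8.24% / 1.67 = 4.9341%
R_f (intercept) = 4.98% − 0.51 × 4.9341% = 2.4636%
E(R_Yardley) = R_f + β × MRP = 2.4636% + 1.01 × 4.9341% = 7.45%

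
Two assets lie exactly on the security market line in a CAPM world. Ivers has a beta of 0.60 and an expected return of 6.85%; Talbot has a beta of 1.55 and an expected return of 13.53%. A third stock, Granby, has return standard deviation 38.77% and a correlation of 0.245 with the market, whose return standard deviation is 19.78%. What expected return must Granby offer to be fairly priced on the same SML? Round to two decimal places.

MRP = (13.53% − 6.85%) / (1.55 − 0.60) = 7.0316%
R_f = 6.85% − 0.60 × 7.0316% = 2.6310%
β_Granby = ρ·σ_i/σ_m = 0.245 × 38.77 / 19.78 = 0.4802
E(R_Granby) = R_f + β × MRP = 2.6310% + 0.4802 × 7.0316% = 6.01%

6.01%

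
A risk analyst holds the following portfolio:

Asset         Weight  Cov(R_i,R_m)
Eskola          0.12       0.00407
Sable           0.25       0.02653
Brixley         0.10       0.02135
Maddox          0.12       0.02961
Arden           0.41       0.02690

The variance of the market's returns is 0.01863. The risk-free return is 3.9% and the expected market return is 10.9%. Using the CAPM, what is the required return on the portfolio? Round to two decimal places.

β_Eskola = 0.00407 / 0.01863 = 0.2185
β_Sable = 0.02653 / 0.01863 = 1.4240
β_Brixley = 0.02135 / 0.01863 = 1.1460
β_Maddox = 0.02961 / 0.01863 = 1.5894
β_Arden = 0.02690 / 0.01863 = 1.4439
β_P = Σ w_i β_i = 0.12×0.2185 + 0.25×1.4240 + 0.10×1.1460 + 0.12×1.5894 + 0.41×1.4439 = 1.2795
MRP = 10.9% − 3.9% = 7.00%
E(R_P) = R_f + β_P × MRP = 3.9% + 1.2795 × 7.0% = 12.86%

12.86%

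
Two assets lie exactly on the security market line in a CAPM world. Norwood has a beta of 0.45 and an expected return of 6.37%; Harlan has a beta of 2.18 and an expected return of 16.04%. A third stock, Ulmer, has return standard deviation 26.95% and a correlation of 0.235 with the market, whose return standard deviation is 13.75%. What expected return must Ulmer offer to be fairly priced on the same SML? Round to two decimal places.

6.43%

MRP = (16.04% − 6.37%) / (2.18 − 0.45) = 5.5896%
R_f = 6.37% − 0.45 × 5.5896% = 3.8547%
β_Ulmer = ρ·σ_i/σ_m = 0.235 × 26.95 / 13.75 = 0.4606
E(R_Ulmer) = R_f + β × MRP = 3.8547% + 0.4606 × 5.5896% = 6.43%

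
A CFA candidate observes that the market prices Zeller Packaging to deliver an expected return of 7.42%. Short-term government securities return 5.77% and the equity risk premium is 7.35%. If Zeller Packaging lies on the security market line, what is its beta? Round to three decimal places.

0.224

β = (E(R) − R_f) / MRP = (7.42% − 5.77%) / 7.35% = 1.65% / 7.35% = 0.224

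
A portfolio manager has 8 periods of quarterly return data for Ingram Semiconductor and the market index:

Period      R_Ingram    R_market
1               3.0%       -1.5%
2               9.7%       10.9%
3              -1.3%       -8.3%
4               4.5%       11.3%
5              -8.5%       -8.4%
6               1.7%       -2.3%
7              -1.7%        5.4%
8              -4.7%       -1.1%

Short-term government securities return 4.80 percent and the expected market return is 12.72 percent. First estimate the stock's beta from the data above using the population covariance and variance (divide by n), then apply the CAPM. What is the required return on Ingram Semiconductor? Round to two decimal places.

Mean R_i = (3.0 + 9.7 − 1.3 + 4.5 − 8.5 + 1.7 − 1.7 − 4.7) / 8 = 0.3375%
Mean R_m = (-1.5 + 10.9 − 8.3 + 11.3 − 8.4 − 2.3 + 5.4 − 1.1) / 8 = 0.7500%
Σ(R_i − R̄_i)(R_m − R̄_m) = 224.3250  ⇒  Cov = 224.3250 / 8 = 28.0406
Σ(R_m − R̄_m)² = 419.3600  ⇒  Var(R_m) = 419.3600 / 8 = 52.4200
β = Cov / Var(R_m) = 28.0406 / 52.4200 = 0.5349
MRP = 12.72% − 4.80% = 7.92%
E(R) = R_f + β × MRP = 4.80% + 0.5349 × 7.92% = 9.04%

9.04%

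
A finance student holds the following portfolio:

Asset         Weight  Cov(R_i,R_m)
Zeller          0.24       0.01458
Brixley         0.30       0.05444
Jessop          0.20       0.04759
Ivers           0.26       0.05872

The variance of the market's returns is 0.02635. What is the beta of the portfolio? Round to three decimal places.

1.693

β_Zeller = 0.01458 / 0.02635 = 0.5533
β_Brixley = 0.05444 / 0.02635 = 2.0660
β_Jessop = 0.04759 / 0.02635 = 1.8061
β_Ivers = 0.05872 / 0.02635 = 2.2285
β_P = Σ w_i β_i = 0.24×0.5533 + 0.30×2.0660 + 0.20×1.8061 + 0.26×2.2285 = 1.6932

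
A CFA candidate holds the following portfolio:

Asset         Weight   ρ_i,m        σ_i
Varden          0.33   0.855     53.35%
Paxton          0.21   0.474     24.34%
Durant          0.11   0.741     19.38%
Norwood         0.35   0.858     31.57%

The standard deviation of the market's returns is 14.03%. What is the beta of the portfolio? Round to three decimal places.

β_Varden = 0.855 × 53.35% / 14.03% = 3.2512
β_Paxton = 0.474 × 24.34% / 14.03% = 0.8223
β_Durant = 0.741 × 19.38% / 14.03% = 1.0236
β_Norwood = 0.858 × 31.57% / 14.03% = 1.9307
β_P = Σ w_i β_i = 0.33×3.2512 + 0.21×0.8223 + 0.11×1.0236 + 0.35×1.9307 = 2.0339

2.034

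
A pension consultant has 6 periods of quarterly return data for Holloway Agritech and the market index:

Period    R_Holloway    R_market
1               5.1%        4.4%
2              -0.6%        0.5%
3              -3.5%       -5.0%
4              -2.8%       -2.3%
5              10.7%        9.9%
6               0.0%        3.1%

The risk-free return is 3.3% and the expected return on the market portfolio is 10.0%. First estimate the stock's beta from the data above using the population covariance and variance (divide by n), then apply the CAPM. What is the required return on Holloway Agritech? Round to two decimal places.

Mean R_i = (5.1 − 0.6 − 3.5 − 2.8 + 10.7 + 0.0) / 6 = 1.4833%
Mean R_m = (4.4 + 0.5 − 5.0 − 2.3 + 9.9 + 3.1) / 6 = 1.7667%
Σ(R_i − R̄_i)(R_m − R̄_m) = 136.2867  ⇒  Cov = 136.2867 / 6 = 22.7145
Σ(R_m − R̄_m)² = 138.7933  ⇒  Var(R_m) = 138.7933 / 6 = 23.1322
β = Cov / Var(R_m) = 22.7145 / 23.1322 = 0.9819
MRP = 10.0% − 3.3% = 6.70%
E(R) = R_f + β × MRP = 3.3% + 0.9819 × 6.7% = 9.88%

9.88%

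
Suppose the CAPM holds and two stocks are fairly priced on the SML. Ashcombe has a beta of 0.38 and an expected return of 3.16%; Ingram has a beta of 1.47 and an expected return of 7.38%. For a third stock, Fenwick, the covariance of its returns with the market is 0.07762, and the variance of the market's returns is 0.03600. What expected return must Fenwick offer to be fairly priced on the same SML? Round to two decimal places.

MRP = (7.38% − 3.16%) / (1.47 − 0.38) = 3.8716%
R_f = 3.16% − 0.38 × 3.8716% = 1.6888%
β_Fenwick = Cov / Var(R_m) = 0.07762 / 0.03600 = 2.1561
E(R_Fenwick) = R_f + β × MRP = 1.6888% + 2.1561 × 3.8716% = 10.04%

10.04%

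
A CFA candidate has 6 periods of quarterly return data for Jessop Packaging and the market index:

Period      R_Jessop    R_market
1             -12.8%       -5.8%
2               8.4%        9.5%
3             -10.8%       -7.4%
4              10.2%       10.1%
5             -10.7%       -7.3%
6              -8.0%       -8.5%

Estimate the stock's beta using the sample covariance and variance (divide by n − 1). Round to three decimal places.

Mean R_i = (-12.8 + 8.4 − 10.8 + 10.2 − 10.7 − 8.0) / 6 = -3.9500%
Mean R_m = (-5.8 + 9.5 − 7.4 + 10.1 − 7.3 − 8.5) / 6 = -1.5667%
Σ(R_i − R̄_i)(R_m − R̄_m) = 445.9600  ⇒  Cov = 445.9600 / 5 = 89.1920
Σ(R_m − R̄_m)² = 391.4733  ⇒  Var(R_m) = 391.4733 / 5 = 78.2947
β = Cov / Var(R_m) = 89.1920 / 78.2947 = 1.1392

1.139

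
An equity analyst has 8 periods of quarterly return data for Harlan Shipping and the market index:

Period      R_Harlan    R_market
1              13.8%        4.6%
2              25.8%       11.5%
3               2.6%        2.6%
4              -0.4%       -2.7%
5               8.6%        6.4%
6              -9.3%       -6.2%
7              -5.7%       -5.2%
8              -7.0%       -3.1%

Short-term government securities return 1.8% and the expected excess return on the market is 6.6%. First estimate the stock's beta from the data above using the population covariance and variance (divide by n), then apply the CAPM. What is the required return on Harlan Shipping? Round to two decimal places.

13.87%

Mean R_i = (13.8 + 25.8 + 2.6 − 0.4 + 8.6 − 9.3 − 5.7 − 7.0) / 8 = 3.5500%
Mean R_m = (4.6 + 11.5 + 2.6 − 2.7 + 6.4 − 6.2 − 5.2 − 3.1) / 8 = 0.9875%
Σ(R_i − R̄_i)(R_m − R̄_m) = 504.0150  ⇒  Cov = 504.0150 / 8 = 63.0019
Σ(R_m − R̄_m)² = 275.7088  ⇒  Var(R_m) = 275.7088 / 8 = 34.4636
β = Cov / Var(R_m) = 63.0019 / 34.4636 = 1.8281
E(R) = R_f + β × MRP = 1.8% + 1.8281 × 6.6% = 13.87%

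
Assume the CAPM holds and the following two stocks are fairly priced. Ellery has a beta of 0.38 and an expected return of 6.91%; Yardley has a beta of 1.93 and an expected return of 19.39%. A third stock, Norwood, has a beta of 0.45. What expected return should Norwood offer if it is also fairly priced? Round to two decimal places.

7.47%

MRP (SML slope) = (19.39% − 6.91%) / (1.93 − 0.38) = 12.48% / 1.55 = 8.0516%
R_f (intercept) = 6.91% − 0.38 × 8.0516% = 3.8504%
E(R_Norwood) = R_f + β × MRP = 3.8504% + 0.45 × 8.0516% = 7.47%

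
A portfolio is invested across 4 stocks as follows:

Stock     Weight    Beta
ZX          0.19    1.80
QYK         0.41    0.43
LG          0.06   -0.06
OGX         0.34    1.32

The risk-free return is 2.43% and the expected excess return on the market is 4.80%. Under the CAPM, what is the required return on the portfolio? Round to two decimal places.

β_P = Σ w_i β_i = 0.19×1.80 + 0.41×0.43 + 0.06×-0.06 + 0.34×1.32 = 0.9635
E(R_P) = R_f + β_P × MRP = 2.43% + 0.9635 × 4.80% = 7.05%

7.05%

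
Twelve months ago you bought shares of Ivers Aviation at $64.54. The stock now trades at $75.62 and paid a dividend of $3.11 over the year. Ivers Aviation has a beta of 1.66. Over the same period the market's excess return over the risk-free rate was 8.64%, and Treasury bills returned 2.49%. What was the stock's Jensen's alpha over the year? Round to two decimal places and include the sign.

+5.15%

Realised HPR = (P1 + D1 − P0) / P0 = (75.62 + 3.11 − 64.54) / 64.54 = 14.19 / 64.54 = 21.9864%
CAPM required = R_f + β·MRP = 2.49% + 1.66 × 8.64% = 16.8324%
α = realised − required = 21.9864% − 16.8324% = +5.15%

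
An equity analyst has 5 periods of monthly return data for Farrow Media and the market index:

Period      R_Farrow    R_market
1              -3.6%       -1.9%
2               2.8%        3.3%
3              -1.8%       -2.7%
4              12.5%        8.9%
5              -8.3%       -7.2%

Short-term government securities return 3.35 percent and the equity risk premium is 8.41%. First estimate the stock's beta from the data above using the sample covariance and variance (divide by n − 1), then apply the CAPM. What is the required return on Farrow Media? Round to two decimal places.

Mean R_i = (-3.6 + 2.8 − 1.8 + 12.5 − 8.3) / 5 = 0.3200%
Mean R_m = (-1.9 + 3.3 − 2.7 + 8.9 − 7.2) / 5 = 0.0800%
Σ(R_i − R̄_i)(R_m − R̄_m) = 191.8220  ⇒  Cov = 191.8220 / 4 = 47.9555
Σ(R_m − R̄_m)² = 152.8080  ⇒  Var(R_m) = 152.8080 / 4 = 38.2020
β = Cov / Var(R_m) = 47.9555 / 38.2020 = 1.2553
E(R) = R_f + β × MRP = 3.35% + 1.2553 × 8.41% = 13.91%

13.91%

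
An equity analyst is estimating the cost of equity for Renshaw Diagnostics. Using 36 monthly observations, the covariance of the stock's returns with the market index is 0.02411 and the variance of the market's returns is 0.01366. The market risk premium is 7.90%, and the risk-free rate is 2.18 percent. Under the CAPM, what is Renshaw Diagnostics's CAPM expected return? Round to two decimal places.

β = Cov(R_i, R_m) / Var(R_m) = 0.02411 / 0.01366 = 1.7650
E(R) = R_f + β × MRP = 2.18% + 1.7650 × 7.90% = 16.12%

16.12%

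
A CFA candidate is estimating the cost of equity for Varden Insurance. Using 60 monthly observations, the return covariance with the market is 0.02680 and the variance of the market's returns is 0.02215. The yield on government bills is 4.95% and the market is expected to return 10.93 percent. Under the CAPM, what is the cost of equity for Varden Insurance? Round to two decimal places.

β = Cov(R_i, R_m) / Var(R_m) = 0.02680 / 0.02215 = 1.2099
MRP = 10.93% − 4.95% = 5.98%
E(R) = R_f + β × MRP = 4.95% + 1.2099 × 5.98% = 12.19%

12.19%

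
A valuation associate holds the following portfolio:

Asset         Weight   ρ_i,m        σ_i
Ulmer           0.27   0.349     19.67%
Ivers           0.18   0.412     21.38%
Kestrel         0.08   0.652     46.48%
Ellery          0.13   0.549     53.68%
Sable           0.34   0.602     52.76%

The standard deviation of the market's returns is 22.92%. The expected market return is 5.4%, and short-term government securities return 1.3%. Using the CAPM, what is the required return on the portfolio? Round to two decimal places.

4.97%

β_Ulmer = 0.349 × 19.67% / 22.92% = 0.2995
β_Ivers = 0.412 × 21.38% / 22.92% = 0.3843
β_Kestrel = 0.652 × 46.48% / 22.92% = 1.3222
β_Ellery = 0.549 × 53.68% / 22.92% = 1.2858
β_Sable = 0.602 × 52.76% / 22.92% = 1.3858
β_P = Σ w_i β_i = 0.27×0.2995 + 0.18×0.3843 + 0.08×1.3222 + 0.13×1.2858 + 0.34×1.3858 = 0.8941
MRP = 5.4% − 1.3% = 4.10%
E(R_P) = R_f + β_P × MRP = 1.3% + 0.8941 × 4.1% = 4.97%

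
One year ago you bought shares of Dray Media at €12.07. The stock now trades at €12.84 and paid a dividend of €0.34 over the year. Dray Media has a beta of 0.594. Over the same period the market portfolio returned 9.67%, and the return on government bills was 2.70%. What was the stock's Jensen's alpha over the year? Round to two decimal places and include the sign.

+2.36%

Realised HPR = (P1 + D1 − P0) / P0 = (12.84 + 0.34 − 12.07) / 12.07 = 1.11 / 12.07 = 9.1964%
MRP = 9.67% − 2.70% = 6.97%
CAPM required = R_f + β·MRP = 2.70% + 0.594 × 6.97% = 6.84018%
α = realised − required = 9.1964% − 6.84018% = +2.36%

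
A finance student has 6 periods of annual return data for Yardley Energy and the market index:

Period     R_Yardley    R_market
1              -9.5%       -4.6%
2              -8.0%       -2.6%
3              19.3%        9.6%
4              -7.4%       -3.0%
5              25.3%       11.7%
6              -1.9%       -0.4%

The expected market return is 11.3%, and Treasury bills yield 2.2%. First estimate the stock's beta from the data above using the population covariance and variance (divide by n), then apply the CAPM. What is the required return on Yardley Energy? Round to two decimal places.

Mean R_i = (-9.5 − 8.0 + 19.3 − 7.4 + 25.3 − 1.9) / 6 = 2.9667%
Mean R_m = (-4.6 − 2.6 + 9.6 − 3.0 + 11.7 − 0.4) / 6 = 1.7833%
Σ(R_i − R̄_i)(R_m − R̄_m) = 537.0067  ⇒  Cov = 537.0067 / 6 = 89.5011
Σ(R_m − R̄_m)² = 247.0483  ⇒  Var(R_m) = 247.0483 / 6 = 41.1747
β = Cov / Var(R_m) = 89.5011 / 41.1747 = 2.1737
MRP = 11.3% − 2.2% = 9.10%
E(R) = R_f + β × MRP = 2.2% + 2.1737 × 9.1% = 21.98%

21.98%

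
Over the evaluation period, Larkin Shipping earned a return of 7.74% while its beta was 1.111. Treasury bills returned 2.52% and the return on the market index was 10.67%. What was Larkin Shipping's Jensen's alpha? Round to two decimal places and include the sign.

Market excess return = 10.67% − 2.52% = 8.15%
CAPM benchmark = R_f + β(R_m − R_f) = 2.52% + 1.111 × 8.15% = 11.57465%
α = actual − benchmark = 7.74% − 11.57465% = -3.83%

-3.83%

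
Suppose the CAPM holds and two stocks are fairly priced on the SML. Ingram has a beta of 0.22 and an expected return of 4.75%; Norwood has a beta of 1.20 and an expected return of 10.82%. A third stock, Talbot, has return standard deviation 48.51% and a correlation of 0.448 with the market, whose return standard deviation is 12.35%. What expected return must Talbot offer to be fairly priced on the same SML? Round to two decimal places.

14.29%

MRP = (10.82% − 4.75%) / (1.20 − 0.22) = 6.1939%
R_f = 4.75% − 0.22 × 6.1939% = 3.3873%
β_Talbot = ρ·σ_i/σ_m = 0.448 × 48.51 / 12.35 = 1.7597
E(R_Talbot) = R_f + β × MRP = 3.3873% + 1.7597 × 6.1939% = 14.29%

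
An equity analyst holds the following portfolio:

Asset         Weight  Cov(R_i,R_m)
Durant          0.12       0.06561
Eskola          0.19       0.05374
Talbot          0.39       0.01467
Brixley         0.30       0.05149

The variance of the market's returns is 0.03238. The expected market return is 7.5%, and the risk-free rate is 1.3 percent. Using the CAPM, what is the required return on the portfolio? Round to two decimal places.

β_Durant = 0.06561 / 0.03238 = 2.0263
β_Eskola = 0.05374 / 0.03238 = 1.6597
β_Talbot = 0.01467 / 0.03238 = 0.4531
β_Brixley = 0.05149 / 0.03238 = 1.5902
β_P = Σ w_i β_i = 0.12×2.0263 + 0.19×1.6597 + 0.39×0.4531 + 0.30×1.5902 = 1.2123
MRP = 7.5% − 1.3% = 6.20%
E(R_P) = R_f + β_P × MRP = 1.3% + 1.2123 × 6.2% = 8.82%

8.82%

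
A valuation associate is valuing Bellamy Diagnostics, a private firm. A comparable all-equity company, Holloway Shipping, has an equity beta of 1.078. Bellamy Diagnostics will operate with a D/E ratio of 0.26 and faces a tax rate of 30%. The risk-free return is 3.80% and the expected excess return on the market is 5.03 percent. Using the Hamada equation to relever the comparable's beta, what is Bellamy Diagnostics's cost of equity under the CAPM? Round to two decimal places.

β_L = β_U × [1 + (1 − t)(D/E)] = 1.078 × [1 + (1 − 0.30) × 0.26]
    = 1.078 × [1 + 0.70 × 0.26] = 1.078 × 1.1820 = 1.2742
E(R) = R_f + β_L × MRP = 3.80% + 1.2742 × 5.03% = 10.21%

10.21%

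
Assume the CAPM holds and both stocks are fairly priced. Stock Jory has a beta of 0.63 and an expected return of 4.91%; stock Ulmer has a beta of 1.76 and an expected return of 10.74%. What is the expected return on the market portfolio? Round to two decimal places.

6.82%

Both satisfy E(R) = R_f + β·MRP, so the slope of the SML is
MRP = (10.74% − 4.91%) / (1.76 − 0.63) = 5.83% / 1.13 = 5.1593%
R_f = E(R_Jory) − β_Jory·MRP = 4.91% − 0.63 × 5.1593% = 1.6596%
E(R_m) = R_f + MRP = 1.6596% + 5.1593% = 6.82%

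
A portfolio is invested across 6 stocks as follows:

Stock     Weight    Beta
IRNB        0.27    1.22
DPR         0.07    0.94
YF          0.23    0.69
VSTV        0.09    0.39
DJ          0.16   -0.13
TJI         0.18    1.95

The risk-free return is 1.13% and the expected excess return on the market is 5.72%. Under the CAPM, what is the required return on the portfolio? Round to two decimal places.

6.39%

β_P = Σ w_i β_i = 0.27×1.22 + 0.07×0.94 + 0.23×0.69 + 0.09×0.39 + 0.16×-0.13 + 0.18×1.95 = 0.9192
E(R_P) = R_f + β_P × MRP = 1.13% + 0.9192 × 5.72% = 6.39%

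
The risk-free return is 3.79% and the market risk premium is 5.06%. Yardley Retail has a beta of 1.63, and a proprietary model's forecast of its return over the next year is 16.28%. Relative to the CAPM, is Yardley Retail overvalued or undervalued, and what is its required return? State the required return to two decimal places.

Undervalued; required return 12.04%

Required return = R_f + β·MRP = 3.79% + 1.63 × 5.06% = 12.04%
Forecast 16.28% > required 12.04% → the stock plots above the SML → undervalued.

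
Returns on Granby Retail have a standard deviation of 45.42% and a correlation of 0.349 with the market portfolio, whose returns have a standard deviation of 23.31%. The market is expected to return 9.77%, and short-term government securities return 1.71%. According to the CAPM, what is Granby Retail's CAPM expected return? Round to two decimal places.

β = ρ × σ_i / σ_m = 0.349 × 45.42% / 23.31% = 0.6800
MRP = 9.77% − 1.71% = 8.06%
E(R) = 1.71% + 0.6800 × 8.06% = 7.19%

7.19%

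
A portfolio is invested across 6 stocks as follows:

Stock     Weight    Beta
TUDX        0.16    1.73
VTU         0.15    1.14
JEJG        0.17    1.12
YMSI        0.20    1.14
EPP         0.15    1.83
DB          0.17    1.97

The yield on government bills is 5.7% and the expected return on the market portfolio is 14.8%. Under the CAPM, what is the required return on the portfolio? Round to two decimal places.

19.13%

β_P = Σ w_i β_i = 0.16×1.73 + 0.15×1.14 + 0.17×1.12 + 0.20×1.14 + 0.15×1.83 + 0.17×1.97 = 1.4756
MRP = 14.8% − 5.7% = 9.10%
E(R_P) = R_f + β_P × MRP = 5.7% + 1.4756 × 9.1% = 19.13%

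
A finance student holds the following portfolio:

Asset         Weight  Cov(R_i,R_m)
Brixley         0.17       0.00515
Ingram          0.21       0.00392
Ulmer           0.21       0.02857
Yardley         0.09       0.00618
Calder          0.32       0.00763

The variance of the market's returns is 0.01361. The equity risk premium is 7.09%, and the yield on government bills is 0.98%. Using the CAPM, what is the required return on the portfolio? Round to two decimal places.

β_Brixley = 0.00515 / 0.01361 = 0.3784
β_Ingram = 0.00392 / 0.01361 = 0.2880
β_Ulmer = 0.02857 / 0.01361 = 2.0992
β_Yardley = 0.00618 / 0.01361 = 0.4541
β_Calder = 0.00763 / 0.01361 = 0.5606
β_P = Σ w_i β_i = 0.17×0.3784 + 0.21×0.2880 + 0.21×2.0992 + 0.09×0.4541 + 0.32×0.5606 = 0.7859
E(R_P) = R_f + β_P × MRP = 0.98% + 0.7859 × 7.09% = 6.55%

6.55%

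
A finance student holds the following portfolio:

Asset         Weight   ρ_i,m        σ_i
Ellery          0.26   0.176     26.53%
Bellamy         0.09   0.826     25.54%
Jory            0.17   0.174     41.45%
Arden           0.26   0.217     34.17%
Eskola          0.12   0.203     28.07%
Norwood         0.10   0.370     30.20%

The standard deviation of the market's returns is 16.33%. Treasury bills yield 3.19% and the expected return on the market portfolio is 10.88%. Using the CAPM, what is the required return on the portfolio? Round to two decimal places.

β_Ellery = 0.176 × 26.53% / 16.33% = 0.2859
β_Bellamy = 0.826 × 25.54% / 16.33% = 1.2919
β_Jory = 0.174 × 41.45% / 16.33% = 0.4417
β_Arden = 0.217 × 34.17% / 16.33% = 0.4541
β_Eskola = 0.203 × 28.07% / 16.33% = 0.3489
β_Norwood = 0.370 × 30.20% / 16.33% = 0.6843
β_P = Σ w_i β_i = 0.26×0.2859 + 0.09×1.2919 + 0.17×0.4417 + 0.26×0.4541 + 0.12×0.3489 + 0.10×0.6843 = 0.4941
MRP = 10.88% − 3.19% = 7.69%
E(R_P) = R_f + β_P × MRP = 3.19% + 0.4941 × 7.69% = 6.99%

6.99%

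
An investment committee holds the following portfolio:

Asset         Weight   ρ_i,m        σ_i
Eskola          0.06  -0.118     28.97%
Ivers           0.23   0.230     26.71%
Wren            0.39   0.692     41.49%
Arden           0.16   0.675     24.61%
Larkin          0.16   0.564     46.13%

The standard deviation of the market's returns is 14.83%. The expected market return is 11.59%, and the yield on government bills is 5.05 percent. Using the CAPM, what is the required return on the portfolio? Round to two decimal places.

β_Eskola = -0.118 × 28.97% / 14.83% = -0.2305
β_Ivers = 0.230 × 26.71% / 14.83% = 0.4142
β_Wren = 0.692 × 41.49% / 14.83% = 1.9360
β_Arden = 0.675 × 24.61% / 14.83% = 1.1201
β_Larkin = 0.564 × 46.13% / 14.83% = 1.7544
β_P = Σ w_i β_i = 0.06×-0.2305 + 0.23×0.4142 + 0.39×1.9360 + 0.16×1.1201 + 0.16×1.7544 = 1.2964
MRP = 11.59% − 5.05% = 6.54%
E(R_P) = R_f + β_P × MRP = 5.05% + 1.2964 × 6.54% = 13.53%

13.53%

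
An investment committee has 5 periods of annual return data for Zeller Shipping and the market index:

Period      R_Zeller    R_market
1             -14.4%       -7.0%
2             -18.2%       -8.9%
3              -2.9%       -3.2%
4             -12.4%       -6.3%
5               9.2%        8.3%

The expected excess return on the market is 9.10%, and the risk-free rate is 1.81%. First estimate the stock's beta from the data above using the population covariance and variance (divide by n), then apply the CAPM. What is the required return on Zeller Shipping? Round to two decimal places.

16.01%

Mean R_i = (-14.4 − 18.2 − 2.9 − 12.4 + 9.2) / 5 = -7.7400%
Mean R_m = (-7.0 − 8.9 − 3.2 − 6.3 + 8.3) / 5 = -3.4200%
Σ(R_i − R̄_i)(R_m − R̄_m) = 294.1860  ⇒  Cov = 294.1860 / 5 = 58.8372
Σ(R_m − R̄_m)² = 188.5480  ⇒  Var(R_m) = 188.5480 / 5 = 37.7096
β = Cov / Var(R_m) = 58.8372 / 37.7096 = 1.5603
E(R) = R_f + β × MRP = 1.81% + 1.5603 × 9.10% = 16.01%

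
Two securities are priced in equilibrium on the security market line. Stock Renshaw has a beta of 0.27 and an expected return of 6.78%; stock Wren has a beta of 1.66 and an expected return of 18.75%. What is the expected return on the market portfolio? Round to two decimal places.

Both satisfy E(R) = R_f + β·MRP, so the slope of the SML is
MRP = (18.75% − 6.78%) / (1.66 − 0.27) = 11.97% / 1.39 = 8.6115%
R_f = E(R_Renshaw) − β_Renshaw·MRP = 6.78% − 0.27 × 8.6115% = 4.4549%
E(R_m) = R_f + MRP = 4.4549% + 8.6115% = 13.07%

13.07%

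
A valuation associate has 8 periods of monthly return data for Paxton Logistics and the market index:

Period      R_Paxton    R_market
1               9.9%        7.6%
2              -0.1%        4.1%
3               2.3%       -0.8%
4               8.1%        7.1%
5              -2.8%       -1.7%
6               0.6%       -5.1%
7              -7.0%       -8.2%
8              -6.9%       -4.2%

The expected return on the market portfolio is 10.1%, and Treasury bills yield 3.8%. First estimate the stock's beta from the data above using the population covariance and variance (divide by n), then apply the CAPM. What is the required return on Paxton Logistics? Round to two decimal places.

Mean R_i = (9.9 − 0.1 + 2.3 + 8.1 − 2.8 + 0.6 − 7.0 − 6.9) / 8 = 0.5125%
Mean R_m = (7.6 + 4.1 − 0.8 + 7.1 − 1.7 − 5.1 − 8.2 − 4.2) / 8 = -0.1500%
Σ(R_i − R̄_i)(R_m − R̄_m) = 219.1950  ⇒  Cov = 219.1950 / 8 = 27.3994
Σ(R_m − R̄_m)² = 239.2200  ⇒  Var(R_m) = 239.2200 / 8 = 29.9025
β = Cov / Var(R_m) = 27.3994 / 29.9025 = 0.9163
MRP = 10.1% − 3.8% = 6.30%
E(R) = R_f + β × MRP = 3.8% + 0.9163 × 6.3% = 9.57%

9.57%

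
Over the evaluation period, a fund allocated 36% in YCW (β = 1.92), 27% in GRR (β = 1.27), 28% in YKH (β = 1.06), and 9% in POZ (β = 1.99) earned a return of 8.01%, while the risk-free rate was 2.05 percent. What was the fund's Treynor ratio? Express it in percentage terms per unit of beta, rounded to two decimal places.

β_P = 0.36×1.92 + 0.27×1.27 + 0.28×1.06 + 0.09×1.99 = 1.5100
Treynor = (R_P − R_f) / β_P = (8.01% − 2.05%) / 1.5100 = 5.96% / 1.5100 = 3.95%

3.95%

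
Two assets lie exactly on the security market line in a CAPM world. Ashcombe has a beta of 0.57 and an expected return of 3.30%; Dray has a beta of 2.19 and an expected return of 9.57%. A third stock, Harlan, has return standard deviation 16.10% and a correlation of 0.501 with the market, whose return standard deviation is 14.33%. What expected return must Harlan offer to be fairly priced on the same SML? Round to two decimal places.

MRP = (9.57% − 3.30%) / (2.19 − 0.57) = 3.8704%
R_f = 3.30% − 0.57 × 3.8704% = 1.0939%
β_Harlan = ρ·σ_i/σ_m = 0.501 × 16.10 / 14.33 = 0.5629
E(R_Harlan) = R_f + β × MRP = 1.0939% + 0.5629 × 3.8704% = 3.27%

3.27%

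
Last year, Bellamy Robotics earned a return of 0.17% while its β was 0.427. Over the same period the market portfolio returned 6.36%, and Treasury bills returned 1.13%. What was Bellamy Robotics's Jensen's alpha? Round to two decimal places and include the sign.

Market excess return = 6.36% − 1.13% = 5.23%
CAPM benchmark = R_f + β(R_m − R_f) = 1.13% + 0.427 × 5.23% = 3.36321%
α = actual − benchmark = 0.17% − 3.36321% = -3.19%

-3.19%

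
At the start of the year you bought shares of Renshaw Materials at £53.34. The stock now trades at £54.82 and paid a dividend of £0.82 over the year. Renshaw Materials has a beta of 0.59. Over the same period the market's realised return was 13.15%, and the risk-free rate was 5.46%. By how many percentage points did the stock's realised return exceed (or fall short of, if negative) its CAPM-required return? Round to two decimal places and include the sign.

Realised HPR = (P1 + D1 − P0) / P0 = (54.82 + 0.82 − 53.34) / 53.34 = 2.30 / 53.34 = 4.3120%
MRP = 13.15% − 5.46% = 7.69%
CAPM required = R_f + β·MRP = 5.46% + 0.59 × 7.69% = 9.9971%
α = realised − required = 4.3120% − 9.9971% = -5.69%

-5.69%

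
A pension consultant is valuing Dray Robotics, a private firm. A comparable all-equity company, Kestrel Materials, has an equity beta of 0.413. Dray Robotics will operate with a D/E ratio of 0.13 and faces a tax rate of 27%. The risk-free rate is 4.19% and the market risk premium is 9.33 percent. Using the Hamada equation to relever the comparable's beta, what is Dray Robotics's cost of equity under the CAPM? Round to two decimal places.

8.41%

β_L = β_U × [1 + (1 − t)(D/E)] = 0.413 × [1 + (1 − 0.27) × 0.13]
    = 0.413 × [1 + 0.73 × 0.13] = 0.413 × 1.0949 = 0.4522
E(R) = R_f + β_L × MRP = 4.19% + 0.4522 × 9.33% = 8.41%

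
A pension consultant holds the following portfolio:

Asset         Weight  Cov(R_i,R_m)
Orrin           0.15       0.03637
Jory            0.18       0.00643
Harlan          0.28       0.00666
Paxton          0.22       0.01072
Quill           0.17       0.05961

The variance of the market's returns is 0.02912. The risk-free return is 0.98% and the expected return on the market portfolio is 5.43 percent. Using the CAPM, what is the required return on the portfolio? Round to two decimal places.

β_Orrin = 0.03637 / 0.02912 = 1.2490
β_Jory = 0.00643 / 0.02912 = 0.2208
β_Harlan = 0.00666 / 0.02912 = 0.2287
β_Paxton = 0.01072 / 0.02912 = 0.3681
β_Quill = 0.05961 / 0.02912 = 2.0470
β_P = Σ w_i β_i = 0.15×1.2490 + 0.18×0.2208 + 0.28×0.2287 + 0.22×0.3681 + 0.17×2.0470 = 0.7201
MRP = 5.43% − 0.98% = 4.45%
E(R_P) = R_f + β_P × MRP = 0.98% + 0.7201 × 4.45% = 4.18%

4.18%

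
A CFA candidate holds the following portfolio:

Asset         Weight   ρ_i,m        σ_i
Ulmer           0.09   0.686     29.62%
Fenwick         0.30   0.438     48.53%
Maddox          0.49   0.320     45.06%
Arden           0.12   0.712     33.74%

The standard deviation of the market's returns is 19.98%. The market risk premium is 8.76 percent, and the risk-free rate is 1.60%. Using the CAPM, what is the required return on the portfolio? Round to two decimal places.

9.56%

β_Ulmer = 0.686 × 29.62% / 19.98% = 1.0170
β_Fenwick = 0.438 × 48.53% / 19.98% = 1.0639
β_Maddox = 0.320 × 45.06% / 19.98% = 0.7217
β_Arden = 0.712 × 33.74% / 19.98% = 1.2023
β_P = Σ w_i β_i = 0.09×1.0170 + 0.30×1.0639 + 0.49×0.7217 + 0.12×1.2023 = 0.9086
E(R_P) = R_f + β_P × MRP = 1.60% + 0.9086 × 8.76% = 9.56%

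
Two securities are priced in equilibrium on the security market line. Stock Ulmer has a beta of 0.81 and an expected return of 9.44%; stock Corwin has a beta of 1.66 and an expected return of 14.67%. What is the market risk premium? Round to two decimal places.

Both satisfy E(R) = R_f + β·MRP, so the slope of the SML is
MRP = (14.67% − 9.44%) / (1.66 − 0.81) = 5.23% / 0.85 = 6.1529%

6.15%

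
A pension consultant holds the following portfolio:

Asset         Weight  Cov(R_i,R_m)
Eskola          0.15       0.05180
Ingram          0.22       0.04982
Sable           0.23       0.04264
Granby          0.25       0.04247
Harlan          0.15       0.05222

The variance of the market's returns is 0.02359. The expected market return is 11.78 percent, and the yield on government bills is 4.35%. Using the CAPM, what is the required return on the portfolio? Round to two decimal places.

19.15%

β_Eskola = 0.05180 / 0.02359 = 2.1958
β_Ingram = 0.04982 / 0.02359 = 2.1119
β_Sable = 0.04264 / 0.02359 = 1.8075
β_Granby = 0.04247 / 0.02359 = 1.8003
β_Harlan = 0.05222 / 0.02359 = 2.2136
β_P = Σ w_i β_i = 0.15×2.1958 + 0.22×2.1119 + 0.23×1.8075 + 0.25×1.8003 + 0.15×2.2136 = 1.9918
MRP = 11.78% − 4.35% = 7.43%
E(R_P) = R_f + β_P × MRP = 4.35% + 1.9918 × 7.43% = 19.15%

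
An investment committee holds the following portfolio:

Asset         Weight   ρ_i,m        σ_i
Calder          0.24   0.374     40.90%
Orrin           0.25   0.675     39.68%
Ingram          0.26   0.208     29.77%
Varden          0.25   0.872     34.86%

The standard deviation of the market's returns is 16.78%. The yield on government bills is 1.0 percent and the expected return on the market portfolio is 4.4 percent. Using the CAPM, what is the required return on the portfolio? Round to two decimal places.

4.97%

β_Calder = 0.374 × 40.90% / 16.78% = 0.9116
β_Orrin = 0.675 × 39.68% / 16.78% = 1.5962
β_Ingram = 0.208 × 29.77% / 16.78% = 0.3690
β_Varden = 0.872 × 34.86% / 16.78% = 1.8116
β_P = Σ w_i β_i = 0.24×0.9116 + 0.25×1.5962 + 0.26×0.3690 + 0.25×1.8116 = 1.1667
MRP = 4.4% − 1.0% = 3.40%
E(R_P) = R_f + β_P × MRP = 1.0% + 1.1667 × 3.4% = 4.97%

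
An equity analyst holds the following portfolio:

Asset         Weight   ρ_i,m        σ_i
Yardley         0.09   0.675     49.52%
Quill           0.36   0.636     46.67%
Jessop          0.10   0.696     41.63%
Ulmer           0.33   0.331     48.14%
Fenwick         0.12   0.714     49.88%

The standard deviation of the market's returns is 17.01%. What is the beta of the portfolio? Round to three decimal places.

β_Yardley = 0.675 × 49.52% / 17.01% = 1.9651
β_Quill = 0.636 × 46.67% / 17.01% = 1.7450
β_Jessop = 0.696 × 41.63% / 17.01% = 1.7034
β_Ulmer = 0.331 × 48.14% / 17.01% = 0.9368
β_Fenwick = 0.714 × 49.88% / 17.01% = 2.0937
β_P = Σ w_i β_i = 0.09×1.9651 + 0.36×1.7450 + 0.10×1.7034 + 0.33×0.9368 + 0.12×2.0937 = 1.5358

1.536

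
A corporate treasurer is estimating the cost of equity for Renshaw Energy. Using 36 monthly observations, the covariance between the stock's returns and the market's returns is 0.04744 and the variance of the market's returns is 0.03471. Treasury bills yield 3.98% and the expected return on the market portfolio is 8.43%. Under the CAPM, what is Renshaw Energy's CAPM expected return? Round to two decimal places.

β = Cov(R_i, R_m) / Var(R_m) = 0.04744 / 0.03471 = 1.3668
MRP = 8.43% − 3.98% = 4.45%
E(R) = R_f + β × MRP = 3.98% + 1.3668 × 4.45% = 10.06%

10.06%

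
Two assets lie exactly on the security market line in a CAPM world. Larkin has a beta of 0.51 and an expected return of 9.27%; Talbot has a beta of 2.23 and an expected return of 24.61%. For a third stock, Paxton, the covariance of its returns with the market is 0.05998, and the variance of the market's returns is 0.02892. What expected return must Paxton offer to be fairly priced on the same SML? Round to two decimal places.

MRP = (24.61% − 9.27%) / (2.23 − 0.51) = 8.9186%
R_f = 9.27% − 0.51 × 8.9186% = 4.7215%
β_Paxton = Cov / Var(R_m) = 0.05998 / 0.02892 = 2.0740
E(R_Paxton) = R_f + β × MRP = 4.7215% + 2.0740 × 8.9186% = 23.22%

23.22%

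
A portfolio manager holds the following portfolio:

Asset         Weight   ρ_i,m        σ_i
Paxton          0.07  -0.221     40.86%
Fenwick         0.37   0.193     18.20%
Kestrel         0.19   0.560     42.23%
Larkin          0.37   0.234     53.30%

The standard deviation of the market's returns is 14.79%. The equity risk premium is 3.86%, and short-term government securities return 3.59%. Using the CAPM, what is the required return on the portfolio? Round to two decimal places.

β_Paxton = -0.221 × 40.86% / 14.79% = -0.6106
β_Fenwick = 0.193 × 18.20% / 14.79% = 0.2375
β_Kestrel = 0.560 × 42.23% / 14.79% = 1.5990
β_Larkin = 0.234 × 53.30% / 14.79% = 0.8433
β_P = Σ w_i β_i = 0.07×-0.6106 + 0.37×0.2375 + 0.19×1.5990 + 0.37×0.8433 = 0.6610
E(R_P) = R_f + β_P × MRP = 3.59% + 0.6610 × 3.86% = 6.14%

6.14%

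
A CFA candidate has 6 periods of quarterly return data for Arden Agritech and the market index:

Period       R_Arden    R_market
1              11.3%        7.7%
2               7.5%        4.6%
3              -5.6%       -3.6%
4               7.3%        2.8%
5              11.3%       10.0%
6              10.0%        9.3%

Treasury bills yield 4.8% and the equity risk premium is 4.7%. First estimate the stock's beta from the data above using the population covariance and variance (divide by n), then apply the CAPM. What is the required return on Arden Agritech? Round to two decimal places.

Mean R_i = (11.3 + 7.5 − 5.6 + 7.3 + 11.3 + 10.0) / 6 = 6.9667%
Mean R_m = (7.7 + 4.6 − 3.6 + 2.8 + 10.0 + 9.3) / 6 = 5.1333%
Σ(R_i − R̄_i)(R_m − R̄_m) = 153.5367  ⇒  Cov = 153.5367 / 6 = 25.5895
Σ(R_m − R̄_m)² = 129.6333  ⇒  Var(R_m) = 129.6333 / 6 = 21.6056
β = Cov / Var(R_m) = 25.5895 / 21.6056 = 1.1844
E(R) = R_f + β × MRP = 4.8% + 1.1844 × 4.7% = 10.37%

10.37%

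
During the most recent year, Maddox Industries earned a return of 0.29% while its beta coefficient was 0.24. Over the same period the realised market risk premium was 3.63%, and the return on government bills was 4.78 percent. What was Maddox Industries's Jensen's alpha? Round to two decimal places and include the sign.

CAPM benchmark = R_f + β(R_m − R_f) = 4.78% + 0.24 × 3.63% = 5.6512%
α = actual − benchmark = 0.29% − 5.6512% = -5.36%

-5.36%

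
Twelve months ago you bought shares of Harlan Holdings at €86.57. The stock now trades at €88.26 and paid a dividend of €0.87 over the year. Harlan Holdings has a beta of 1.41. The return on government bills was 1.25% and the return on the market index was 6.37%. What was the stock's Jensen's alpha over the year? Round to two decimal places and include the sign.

-5.51%

Realised HPR = (P1 + D1 − P0) / P0 = (88.26 + 0.87 − 86.57) / 86.57 = 2.56 / 86.57 = 2.9571%
MRP = 6.37% − 1.25% = 5.12%
CAPM required = R_f + β·MRP = 1.25% + 1.41 × 5.12% = 8.4692%
α = realised − required = 2.9571% − 8.4692% = -5.51%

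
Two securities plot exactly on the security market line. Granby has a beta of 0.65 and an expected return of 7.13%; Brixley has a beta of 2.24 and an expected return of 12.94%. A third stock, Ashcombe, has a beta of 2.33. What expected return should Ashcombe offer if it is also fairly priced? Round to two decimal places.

MRP (SML slope) = (12.94% − 7.13%) / (2.24 − 0.65) = 5.81% / 1.59 = 3.6541%
R_f (intercept) = 7.13% − 0.65 × 3.6541% = 4.7548%
E(R_Ashcombe) = R_f + β × MRP = 4.7548% + 2.33 × 3.6541% = 13.27%

13.27%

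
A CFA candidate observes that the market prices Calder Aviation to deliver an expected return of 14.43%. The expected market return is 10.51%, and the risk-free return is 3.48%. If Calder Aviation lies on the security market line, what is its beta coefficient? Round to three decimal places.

1.558

MRP = 10.51% − 3.48% = 7.03%
β = (E(R) − R_f) / MRP = (14.43% − 3.48%) / 7.03% = 10.95% / 7.03% = 1.558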